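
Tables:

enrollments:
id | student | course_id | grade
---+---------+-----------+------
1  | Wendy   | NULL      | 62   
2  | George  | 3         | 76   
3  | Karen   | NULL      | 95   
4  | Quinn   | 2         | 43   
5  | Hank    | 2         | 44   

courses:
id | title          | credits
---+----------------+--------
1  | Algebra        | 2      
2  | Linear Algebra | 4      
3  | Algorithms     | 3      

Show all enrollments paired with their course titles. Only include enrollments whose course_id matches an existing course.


INNER JOIN keeps only enrollments rows whose course_id matches an id in courses. Walk through each enrollment:
  - enrollment 1 (Wendy): course_id=NULL, no match -> dropped
  - enrollment 2 (George): course_id=3 -> matches Algorithms
  - enrollment 3 (Karen): course_id=NULL, no match -> dropped
  - enrollment 4 (Quinn): course_id=2 -> matches Linear Algebra
  - enrollment 5 (Hank): course_id=2 -> matches Linear Algebra
So 2 of 5 rows are dropped.

SQL:
SELECT a.student, b.title AS course
FROM enrollments a
INNER JOIN courses b ON a.course_id = b.id

Result:
student | course        
--------+---------------
George  | Algorithms    
Quinn   | Linear Algebra
Hank    | Linear Algebra


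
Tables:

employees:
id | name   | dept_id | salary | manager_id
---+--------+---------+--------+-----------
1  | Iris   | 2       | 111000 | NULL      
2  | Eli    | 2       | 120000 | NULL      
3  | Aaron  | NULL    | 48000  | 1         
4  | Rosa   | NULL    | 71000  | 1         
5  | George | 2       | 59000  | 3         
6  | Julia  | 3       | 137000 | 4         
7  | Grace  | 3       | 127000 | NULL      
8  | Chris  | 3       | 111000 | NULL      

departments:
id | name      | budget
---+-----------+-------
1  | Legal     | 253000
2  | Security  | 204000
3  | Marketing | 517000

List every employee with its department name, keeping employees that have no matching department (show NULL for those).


LEFT JOIN keeps every row from employees (the left table); where dept_id has no match in departments, the department columns become NULL. Walk through each employee:
  - employee 1 (Iris): dept_id=2 -> matches Security
  - employee 2 (Eli): dept_id=2 -> matches Security
  - employee 3 (Aaron): dept_id=NULL, no match -> kept with NULL
  - employee 4 (Rosa): dept_id=NULL, no match -> kept with NULL
  - employee 5 (George): dept_id=2 -> matches Security
  - employee 6 (Julia): dept_id=3 -> matches Marketing
  - employee 7 (Grace): dept_id=3 -> matches Marketing
  - employee 8 (Chris): dept_id=3 -> matches Marketing
All 8 rows appear; 2 have NULL department.

SQL:
SELECT a.name, b.name AS department
FROM employees a
LEFT JOIN departments b ON a.dept_id = b.id

Result:
name   | department
-------+-----------
Iris   | Security  
Eli    | Security  
Aaron  | NULL      
Rosa   | NULL      
George | Security  
Julia  | Marketing 
Grace  | Marketing 
Chris  | Marketing 


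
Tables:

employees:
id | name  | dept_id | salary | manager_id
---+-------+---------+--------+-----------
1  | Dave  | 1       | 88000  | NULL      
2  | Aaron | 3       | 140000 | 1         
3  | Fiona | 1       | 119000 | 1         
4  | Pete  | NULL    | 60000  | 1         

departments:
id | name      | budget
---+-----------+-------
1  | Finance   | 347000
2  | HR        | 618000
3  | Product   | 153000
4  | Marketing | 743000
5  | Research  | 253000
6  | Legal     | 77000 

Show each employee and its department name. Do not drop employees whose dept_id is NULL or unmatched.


LEFT JOIN keeps every row from employees (the left table); where dept_id has no match in departments, the department columns become NULL. Walk through each employee:
  - employee 1 (Dave): dept_id=1 -> matches Finance
  - employee 2 (Aaron): dept_id=3 -> matches Product
  - employee 3 (Fiona): dept_id=1 -> matches Finance
  - employee 4 (Pete): dept_id=NULL, no match -> kept with NULL
All 4 rows appear; 1 has NULL department.

SQL:
SELECT a.name, b.name AS department
FROM employees a
LEFT JOIN departments b ON a.dept_id = b.id

Result:
name  | department
------+-----------
Dave  | Finance   
Aaron | Product   
Fiona | Finance   
Pete  | NULL      


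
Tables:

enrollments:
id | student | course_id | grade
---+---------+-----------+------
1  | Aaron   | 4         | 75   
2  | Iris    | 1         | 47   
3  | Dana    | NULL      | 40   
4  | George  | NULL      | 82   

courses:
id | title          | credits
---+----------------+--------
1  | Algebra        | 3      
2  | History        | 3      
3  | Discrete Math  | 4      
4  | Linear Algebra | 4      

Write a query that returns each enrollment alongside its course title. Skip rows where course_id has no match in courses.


INNER JOIN keeps only enrollments rows whose course_id matches an id in courses. Walk through each enrollment:
  - enrollment 1 (Aaron): course_id=4 -> matches Linear Algebra
  - enrollment 2 (Iris): course_id=1 -> matches Algebra
  - enrollment 3 (Dana): course_id=NULL, no match -> dropped
  - enrollment 4 (George): course_id=NULL, no match -> dropped
So 2 of 4 rows are dropped.

SQL:
SELECT a.student, b.title AS course
FROM enrollments a
INNER JOIN courses b ON a.course_id = b.id

Result:
student | course        
--------+---------------
Aaron   | Linear Algebra
Iris    | Algebra       


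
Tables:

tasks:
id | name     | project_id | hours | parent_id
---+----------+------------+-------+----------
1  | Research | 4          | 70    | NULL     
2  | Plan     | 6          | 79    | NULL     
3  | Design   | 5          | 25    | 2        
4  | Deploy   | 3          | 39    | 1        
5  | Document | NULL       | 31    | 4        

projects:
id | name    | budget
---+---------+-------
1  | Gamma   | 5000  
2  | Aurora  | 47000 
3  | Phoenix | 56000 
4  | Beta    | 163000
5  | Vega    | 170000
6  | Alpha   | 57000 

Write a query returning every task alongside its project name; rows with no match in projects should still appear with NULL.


LEFT JOIN keeps every row from tasks (the left table); where project_id has no match in projects, the project columns become NULL. Walk through each task:
  - task 1 (Research): project_id=4 -> matches Beta
  - task 2 (Plan): project_id=6 -> matches Alpha
  - task 3 (Design): project_id=5 -> matches Vega
  - task 4 (Deploy): project_id=3 -> matches Phoenix
  - task 5 (Document): project_id=NULL, no match -> kept with NULL
All 5 rows appear; 1 has NULL project.

SQL:
SELECT a.name, b.name AS project
FROM tasks a
LEFT JOIN projects b ON a.project_id = b.id

Result:
name     | project
---------+--------
Research | Beta   
Plan     | Alpha  
Design   | Vega   
Deploy   | Phoenix
Document | NULL   


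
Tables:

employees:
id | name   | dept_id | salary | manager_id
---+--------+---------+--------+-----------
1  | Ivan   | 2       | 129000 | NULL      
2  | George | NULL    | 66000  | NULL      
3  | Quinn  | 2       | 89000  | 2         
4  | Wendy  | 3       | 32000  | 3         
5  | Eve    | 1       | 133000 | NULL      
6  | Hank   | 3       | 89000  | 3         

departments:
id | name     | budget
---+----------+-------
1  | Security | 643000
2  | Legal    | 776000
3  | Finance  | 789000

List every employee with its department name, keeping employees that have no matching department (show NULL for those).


LEFT JOIN keeps every row from employees (the left table); where dept_id has no match in departments, the department columns become NULL. Walk through each employee:
  - employee 1 (Ivan): dept_id=2 -> matches Legal
  - employee 2 (George): dept_id=NULL, no match -> kept with NULL
  - employee 3 (Quinn): dept_id=2 -> matches Legal
  - employee 4 (Wendy): dept_id=3 -> matches Finance
  - employee 5 (Eve): dept_id=1 -> matches Security
  - employee 6 (Hank): dept_id=3 -> matches Finance
All 6 rows appear; 1 has NULL department.

SQL:
SELECT a.name, b.name AS department
FROM employees a
LEFT JOIN departments b ON a.dept_id = b.id

Result:
name   | department
-------+-----------
Ivan   | Legal     
George | NULL      
Quinn  | Legal     
Wendy  | Finance   
Eve    | Security  
Hank   | Finance   


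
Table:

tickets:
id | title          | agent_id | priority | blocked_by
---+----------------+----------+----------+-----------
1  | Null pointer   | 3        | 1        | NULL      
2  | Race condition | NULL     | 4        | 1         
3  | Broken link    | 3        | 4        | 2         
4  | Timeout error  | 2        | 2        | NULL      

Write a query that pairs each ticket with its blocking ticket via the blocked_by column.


This is a self-join: tickets is joined to a second copy of itself, matching each row's blocked_by to another row's id. Use LEFT JOIN so rows with blocked_by=NULL are kept.
  - ticket 1 (Null pointer): blocked_by=NULL -> NULL
  - ticket 2 (Race condition): blocked_by=1 -> Null pointer
  - ticket 3 (Broken link): blocked_by=2 -> Race condition
  - ticket 4 (Timeout error): blocked_by=NULL -> NULL

SQL:
SELECT a.title AS item, b.title AS blocked_by
FROM tickets a
LEFT JOIN tickets b ON a.blocked_by = b.id

Result:
item           | blocked_by    
---------------+---------------
Null pointer   | NULL          
Race condition | Null pointer  
Broken link    | Race condition
Timeout error  | NULL          


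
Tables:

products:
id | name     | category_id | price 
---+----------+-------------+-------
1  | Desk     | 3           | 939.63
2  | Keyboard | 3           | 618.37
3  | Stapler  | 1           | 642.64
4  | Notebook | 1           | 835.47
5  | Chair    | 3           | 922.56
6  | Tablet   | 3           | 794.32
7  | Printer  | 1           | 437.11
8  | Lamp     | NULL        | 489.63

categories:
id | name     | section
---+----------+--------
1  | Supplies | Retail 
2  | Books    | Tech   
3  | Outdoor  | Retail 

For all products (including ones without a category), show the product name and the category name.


LEFT JOIN keeps every row from products (the left table); where category_id has no match in categories, the category columns become NULL. Walk through each product:
  - product 1 (Desk): category_id=3 -> matches Outdoor
  - product 2 (Keyboard): category_id=3 -> matches Outdoor
  - product 3 (Stapler): category_id=1 -> matches Supplies
  - product 4 (Notebook): category_id=1 -> matches Supplies
  - product 5 (Chair): category_id=3 -> matches Outdoor
  - product 6 (Tablet): category_id=3 -> matches Outdoor
  - product 7 (Printer): category_id=1 -> matches Supplies
  - product 8 (Lamp): category_id=NULL, no match -> kept with NULL
All 8 rows appear; 1 has NULL category.

SQL:
SELECT a.name, b.name AS category
FROM products a
LEFT JOIN categories b ON a.category_id = b.id

Result:
name     | category
---------+---------
Desk     | Outdoor 
Keyboard | Outdoor 
Stapler  | Supplies
Notebook | Supplies
Chair    | Outdoor 
Tablet   | Outdoor 
Printer  | Supplies
Lamp     | NULL    


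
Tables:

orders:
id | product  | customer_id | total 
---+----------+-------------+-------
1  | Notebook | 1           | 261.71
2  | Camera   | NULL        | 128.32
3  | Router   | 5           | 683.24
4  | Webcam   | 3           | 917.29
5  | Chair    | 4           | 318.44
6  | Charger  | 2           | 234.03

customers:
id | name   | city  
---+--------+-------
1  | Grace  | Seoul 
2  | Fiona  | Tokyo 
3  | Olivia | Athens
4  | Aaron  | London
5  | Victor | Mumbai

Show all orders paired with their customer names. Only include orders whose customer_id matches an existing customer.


INNER JOIN keeps only orders rows whose customer_id matches an id in customers. Walk through each order:
  - order 1 (Notebook): customer_id=1 -> matches Grace
  - order 2 (Camera): customer_id=NULL, no match -> dropped
  - order 3 (Router): customer_id=5 -> matches Victor
  - order 4 (Webcam): customer_id=3 -> matches Olivia
  - order 5 (Chair): customer_id=4 -> matches Aaron
  - order 6 (Charger): customer_id=2 -> matches Fiona
So 1 of 6 rows is dropped.

SQL:
SELECT a.product, b.name AS customer
FROM orders a
INNER JOIN customers b ON a.customer_id = b.id

Result:
product  | customer
---------+---------
Notebook | Grace   
Router   | Victor  
Webcam   | Olivia  
Chair    | Aaron   
Charger  | Fiona   


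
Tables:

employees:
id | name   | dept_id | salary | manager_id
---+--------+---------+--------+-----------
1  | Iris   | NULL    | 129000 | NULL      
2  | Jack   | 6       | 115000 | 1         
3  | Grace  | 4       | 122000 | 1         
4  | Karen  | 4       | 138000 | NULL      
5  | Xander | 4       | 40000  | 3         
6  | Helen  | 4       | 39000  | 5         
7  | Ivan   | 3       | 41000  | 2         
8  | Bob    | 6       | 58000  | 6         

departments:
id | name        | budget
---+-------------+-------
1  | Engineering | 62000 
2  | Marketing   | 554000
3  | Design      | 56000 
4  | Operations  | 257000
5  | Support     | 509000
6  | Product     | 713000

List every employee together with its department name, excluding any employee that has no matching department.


INNER JOIN keeps only employees rows whose dept_id matches an id in departments. Walk through each employee:
  - employee 1 (Iris): dept_id=NULL, no match -> dropped
  - employee 2 (Jack): dept_id=6 -> matches Product
  - employee 3 (Grace): dept_id=4 -> matches Operations
  - employee 4 (Karen): dept_id=4 -> matches Operations
  - employee 5 (Xander): dept_id=4 -> matches Operations
  - employee 6 (Helen): dept_id=4 -> matches Operations
  - employee 7 (Ivan): dept_id=3 -> matches Design
  - employee 8 (Bob): dept_id=6 -> matches Product
So 1 of 8 rows is dropped.

SQL:
SELECT a.name, b.name AS department
FROM employees a
INNER JOIN departments b ON a.dept_id = b.id

Result:
name   | department
-------+-----------
Jack   | Product   
Grace  | Operations
Karen  | Operations
Xander | Operations
Helen  | Operations
Ivan   | Design    
Bob    | Product   


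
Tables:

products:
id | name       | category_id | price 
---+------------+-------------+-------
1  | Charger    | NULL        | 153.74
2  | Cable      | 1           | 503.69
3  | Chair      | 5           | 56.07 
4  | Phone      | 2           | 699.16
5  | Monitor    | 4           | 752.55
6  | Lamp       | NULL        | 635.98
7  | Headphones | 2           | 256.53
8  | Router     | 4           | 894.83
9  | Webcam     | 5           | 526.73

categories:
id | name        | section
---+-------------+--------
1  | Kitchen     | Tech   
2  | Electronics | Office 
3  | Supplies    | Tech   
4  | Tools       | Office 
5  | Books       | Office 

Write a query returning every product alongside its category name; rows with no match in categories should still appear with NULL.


LEFT JOIN keeps every row from products (the left table); where category_id has no match in categories, the category columns become NULL. Walk through each product:
  - product 1 (Charger): category_id=NULL, no match -> kept with NULL
  - product 2 (Cable): category_id=1 -> matches Kitchen
  - product 3 (Chair): category_id=5 -> matches Books
  - product 4 (Phone): category_id=2 -> matches Electronics
  - product 5 (Monitor): category_id=4 -> matches Tools
  - product 6 (Lamp): category_id=NULL, no match -> kept with NULL
  - product 7 (Headphones): category_id=2 -> matches Electronics
  - product 8 (Router): category_id=4 -> matches Tools
  - product 9 (Webcam): category_id=5 -> matches Books
All 9 rows appear; 2 have NULL category.

SQL:
SELECT a.name, b.name AS category
FROM products a
LEFT JOIN categories b ON a.category_id = b.id

Result:
name       | category   
-----------+------------
Charger    | NULL       
Cable      | Kitchen    
Chair      | Books      
Phone      | Electronics
Monitor    | Tools      
Lamp       | NULL       
Headphones | Electronics
Router     | Tools      
Webcam     | Books      


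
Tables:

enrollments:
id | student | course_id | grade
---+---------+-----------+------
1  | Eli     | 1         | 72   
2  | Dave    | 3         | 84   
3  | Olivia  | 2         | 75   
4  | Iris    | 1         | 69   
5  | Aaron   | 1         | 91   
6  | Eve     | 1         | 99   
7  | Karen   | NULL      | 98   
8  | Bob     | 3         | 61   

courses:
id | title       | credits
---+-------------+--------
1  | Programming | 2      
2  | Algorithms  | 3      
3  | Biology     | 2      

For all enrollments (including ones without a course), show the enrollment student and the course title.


LEFT JOIN keeps every row from enrollments (the left table); where course_id has no match in courses, the course columns become NULL. Walk through each enrollment:
  - enrollment 1 (Eli): course_id=1 -> matches Programming
  - enrollment 2 (Dave): course_id=3 -> matches Biology
  - enrollment 3 (Olivia): course_id=2 -> matches Algorithms
  - enrollment 4 (Iris): course_id=1 -> matches Programming
  - enrollment 5 (Aaron): course_id=1 -> matches Programming
  - enrollment 6 (Eve): course_id=1 -> matches Programming
  - enrollment 7 (Karen): course_id=NULL, no match -> kept with NULL
  - enrollment 8 (Bob): course_id=3 -> matches Biology
All 8 rows appear; 1 has NULL course.

SQL:
SELECT a.student, b.title AS course
FROM enrollments a
LEFT JOIN courses b ON a.course_id = b.id

Result:
student | course     
--------+------------
Eli     | Programming
Dave    | Biology    
Olivia  | Algorithms 
Iris    | Programming
Aaron   | Programming
Eve     | Programming
Karen   | NULL       
Bob     | Biology    


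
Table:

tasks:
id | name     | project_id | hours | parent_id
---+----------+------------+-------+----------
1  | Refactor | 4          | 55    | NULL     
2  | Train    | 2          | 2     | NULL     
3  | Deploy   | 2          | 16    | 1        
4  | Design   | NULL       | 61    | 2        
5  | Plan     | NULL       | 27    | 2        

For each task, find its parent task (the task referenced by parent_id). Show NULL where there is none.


This is a self-join: tasks is joined to a second copy of itself, matching each row's parent_id to another row's id. Use LEFT JOIN so rows with parent_id=NULL are kept.
  - task 1 (Refactor): parent_id=NULL -> NULL
  - task 2 (Train): parent_id=NULL -> NULL
  - task 3 (Deploy): parent_id=1 -> Refactor
  - task 4 (Design): parent_id=2 -> Train
  - task 5 (Plan): parent_id=2 -> Train

SQL:
SELECT a.name AS item, b.name AS parent
FROM tasks a
LEFT JOIN tasks b ON a.parent_id = b.id

Result:
item     | parent  
---------+---------
Refactor | NULL    
Train    | NULL    
Deploy   | Refactor
Design   | Train   
Plan     | Train   


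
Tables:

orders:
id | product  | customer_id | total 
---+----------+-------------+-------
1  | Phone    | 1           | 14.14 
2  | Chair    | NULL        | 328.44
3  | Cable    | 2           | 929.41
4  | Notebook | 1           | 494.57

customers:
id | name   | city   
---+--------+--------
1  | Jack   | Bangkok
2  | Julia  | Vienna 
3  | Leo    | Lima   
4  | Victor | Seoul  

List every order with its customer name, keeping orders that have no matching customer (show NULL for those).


LEFT JOIN keeps every row from orders (the left table); where customer_id has no match in customers, the customer columns become NULL. Walk through each order:
  - order 1 (Phone): customer_id=1 -> matches Jack
  - order 2 (Chair): customer_id=NULL, no match -> kept with NULL
  - order 3 (Cable): customer_id=2 -> matches Julia
  - order 4 (Notebook): customer_id=1 -> matches Jack
All 4 rows appear; 1 has NULL customer.

SQL:
SELECT a.product, b.name AS customer
FROM orders a
LEFT JOIN customers b ON a.customer_id = b.id

Result:
product  | customer
---------+---------
Phone    | Jack    
Chair    | NULL    
Cable    | Julia   
Notebook | Jack    


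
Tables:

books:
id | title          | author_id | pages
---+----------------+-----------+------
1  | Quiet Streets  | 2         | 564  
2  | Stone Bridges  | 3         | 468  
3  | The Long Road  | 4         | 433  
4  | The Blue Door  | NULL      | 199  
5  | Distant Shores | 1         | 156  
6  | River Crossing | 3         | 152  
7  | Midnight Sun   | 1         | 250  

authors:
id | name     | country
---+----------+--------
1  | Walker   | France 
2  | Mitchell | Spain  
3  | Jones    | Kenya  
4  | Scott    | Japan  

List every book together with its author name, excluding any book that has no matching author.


INNER JOIN keeps only books rows whose author_id matches an id in authors. Walk through each book:
  - book 1 (Quiet Streets): author_id=2 -> matches Mitchell
  - book 2 (Stone Bridges): author_id=3 -> matches Jones
  - book 3 (The Long Road): author_id=4 -> matches Scott
  - book 4 (The Blue Door): author_id=NULL, no match -> dropped
  - book 5 (Distant Shores): author_id=1 -> matches Walker
  - book 6 (River Crossing): author_id=3 -> matches Jones
  - book 7 (Midnight Sun): author_id=1 -> matches Walker
So 1 of 7 rows is dropped.

SQL:
SELECT a.title, b.name AS author
FROM books a
INNER JOIN authors b ON a.author_id = b.id

Result:
title          | author  
---------------+---------
Quiet Streets  | Mitchell
Stone Bridges  | Jones   
The Long Road  | Scott   
Distant Shores | Walker  
River Crossing | Jones   
Midnight Sun   | Walker  


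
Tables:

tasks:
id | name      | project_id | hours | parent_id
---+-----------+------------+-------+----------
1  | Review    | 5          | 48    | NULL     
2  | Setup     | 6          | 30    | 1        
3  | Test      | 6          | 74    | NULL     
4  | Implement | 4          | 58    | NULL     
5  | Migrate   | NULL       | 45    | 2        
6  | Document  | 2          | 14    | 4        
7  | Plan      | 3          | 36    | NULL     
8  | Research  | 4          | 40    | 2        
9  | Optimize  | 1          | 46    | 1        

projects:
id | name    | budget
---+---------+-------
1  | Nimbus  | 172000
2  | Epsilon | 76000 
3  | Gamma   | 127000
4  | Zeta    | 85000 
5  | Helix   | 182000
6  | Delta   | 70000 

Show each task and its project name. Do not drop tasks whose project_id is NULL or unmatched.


LEFT JOIN keeps every row from tasks (the left table); where project_id has no match in projects, the project columns become NULL. Walk through each task:
  - task 1 (Review): project_id=5 -> matches Helix
  - task 2 (Setup): project_id=6 -> matches Delta
  - task 3 (Test): project_id=6 -> matches Delta
  - task 4 (Implement): project_id=4 -> matches Zeta
  - task 5 (Migrate): project_id=NULL, no match -> kept with NULL
  - task 6 (Document): project_id=2 -> matches Epsilon
  - task 7 (Plan): project_id=3 -> matches Gamma
  - task 8 (Research): project_id=4 -> matches Zeta
  - task 9 (Optimize): project_id=1 -> matches Nimbus
All 9 rows appear; 1 has NULL project.

SQL:
SELECT a.name, b.name AS project
FROM tasks a
LEFT JOIN projects b ON a.project_id = b.id

Result:
name      | project
----------+--------
Review    | Helix  
Setup     | Delta  
Test      | Delta  
Implement | Zeta   
Migrate   | NULL   
Document  | Epsilon
Plan      | Gamma  
Research  | Zeta   
Optimize  | Nimbus 


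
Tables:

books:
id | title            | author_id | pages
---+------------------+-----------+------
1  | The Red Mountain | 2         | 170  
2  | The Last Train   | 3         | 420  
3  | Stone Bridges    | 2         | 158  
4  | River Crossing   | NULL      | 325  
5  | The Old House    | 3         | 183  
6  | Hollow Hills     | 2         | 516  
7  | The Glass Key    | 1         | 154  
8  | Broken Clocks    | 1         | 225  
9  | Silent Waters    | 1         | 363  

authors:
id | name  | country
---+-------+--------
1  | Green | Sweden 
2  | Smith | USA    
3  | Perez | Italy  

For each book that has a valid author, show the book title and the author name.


INNER JOIN keeps only books rows whose author_id matches an id in authors. Walk through each book:
  - book 1 (The Red Mountain): author_id=2 -> matches Smith
  - book 2 (The Last Train): author_id=3 -> matches Perez
  - book 3 (Stone Bridges): author_id=2 -> matches Smith
  - book 4 (River Crossing): author_id=NULL, no match -> dropped
  - book 5 (The Old House): author_id=3 -> matches Perez
  - book 6 (Hollow Hills): author_id=2 -> matches Smith
  - book 7 (The Glass Key): author_id=1 -> matches Green
  - book 8 (Broken Clocks): author_id=1 -> matches Green
  - book 9 (Silent Waters): author_id=1 -> matches Green
So 1 of 9 rows is dropped.

SQL:
SELECT a.title, b.name AS author
FROM books a
INNER JOIN authors b ON a.author_id = b.id

Result:
title            | author
-----------------+-------
The Red Mountain | Smith 
The Last Train   | Perez 
Stone Bridges    | Smith 
The Old House    | Perez 
Hollow Hills     | Smith 
The Glass Key    | Green 
Broken Clocks    | Green 
Silent Waters    | Green 


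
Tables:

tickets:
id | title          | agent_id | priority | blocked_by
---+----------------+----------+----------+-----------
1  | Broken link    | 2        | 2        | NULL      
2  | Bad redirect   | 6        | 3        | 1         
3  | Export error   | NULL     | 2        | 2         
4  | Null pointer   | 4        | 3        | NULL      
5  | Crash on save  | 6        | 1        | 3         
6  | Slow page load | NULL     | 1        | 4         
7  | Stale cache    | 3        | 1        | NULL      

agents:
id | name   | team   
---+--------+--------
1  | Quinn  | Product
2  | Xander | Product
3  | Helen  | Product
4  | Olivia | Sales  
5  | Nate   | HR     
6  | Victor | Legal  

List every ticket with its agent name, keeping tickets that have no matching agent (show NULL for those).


LEFT JOIN keeps every row from tickets (the left table); where agent_id has no match in agents, the agent columns become NULL. Walk through each ticket:
  - ticket 1 (Broken link): agent_id=2 -> matches Xander
  - ticket 2 (Bad redirect): agent_id=6 -> matches Victor
  - ticket 3 (Export error): agent_id=NULL, no match -> kept with NULL
  - ticket 4 (Null pointer): agent_id=4 -> matches Olivia
  - ticket 5 (Crash on save): agent_id=6 -> matches Victor
  - ticket 6 (Slow page load): agent_id=NULL, no match -> kept with NULL
  - ticket 7 (Stale cache): agent_id=3 -> matches Helen
All 7 rows appear; 2 have NULL agent.

SQL:
SELECT a.title, b.name AS agent
FROM tickets a
LEFT JOIN agents b ON a.agent_id = b.id

Result:
title          | agent 
---------------+-------
Broken link    | Xander
Bad redirect   | Victor
Export error   | NULL  
Null pointer   | Olivia
Crash on save  | Victor
Slow page load | NULL  
Stale cache    | Helen 


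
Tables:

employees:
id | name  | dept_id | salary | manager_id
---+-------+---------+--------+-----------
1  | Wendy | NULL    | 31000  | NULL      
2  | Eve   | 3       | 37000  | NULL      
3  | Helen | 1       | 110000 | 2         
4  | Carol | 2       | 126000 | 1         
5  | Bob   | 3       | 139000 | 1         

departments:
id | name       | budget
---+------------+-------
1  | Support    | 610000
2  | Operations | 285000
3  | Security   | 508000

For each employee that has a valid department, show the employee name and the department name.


INNER JOIN keeps only employees rows whose dept_id matches an id in departments. Walk through each employee:
  - employee 1 (Wendy): dept_id=NULL, no match -> dropped
  - employee 2 (Eve): dept_id=3 -> matches Security
  - employee 3 (Helen): dept_id=1 -> matches Support
  - employee 4 (Carol): dept_id=2 -> matches Operations
  - employee 5 (Bob): dept_id=3 -> matches Security
So 1 of 5 rows is dropped.

SQL:
SELECT a.name, b.name AS department
FROM employees a
INNER JOIN departments b ON a.dept_id = b.id

Result:
name  | department
------+-----------
Eve   | Security  
Helen | Support   
Carol | Operations
Bob   | Security  


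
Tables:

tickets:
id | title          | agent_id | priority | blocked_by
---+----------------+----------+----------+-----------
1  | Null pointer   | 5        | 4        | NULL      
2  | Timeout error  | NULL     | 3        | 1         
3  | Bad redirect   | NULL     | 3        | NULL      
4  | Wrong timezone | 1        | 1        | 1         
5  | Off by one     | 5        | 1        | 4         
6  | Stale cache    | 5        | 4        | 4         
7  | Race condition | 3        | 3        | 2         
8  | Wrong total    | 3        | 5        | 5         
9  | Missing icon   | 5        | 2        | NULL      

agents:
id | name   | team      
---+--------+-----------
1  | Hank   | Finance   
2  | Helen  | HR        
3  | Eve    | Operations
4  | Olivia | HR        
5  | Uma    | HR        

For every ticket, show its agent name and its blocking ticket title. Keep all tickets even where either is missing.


Two LEFT JOINs from the same base table tickets: one to agents via agent_id, one to tickets itself via blocked_by. Both are LEFT so every ticket is preserved.
Match against agents:
  - ticket 1 (Null pointer): agent_id=5 -> matches Uma
  - ticket 2 (Timeout error): agent_id=NULL, no match -> kept with NULL
  - ticket 3 (Bad redirect): agent_id=NULL, no match -> kept with NULL
  - ticket 4 (Wrong timezone): agent_id=1 -> matches Hank
  - ticket 5 (Off by one): agent_id=5 -> matches Uma
  - ticket 6 (Stale cache): agent_id=5 -> matches Uma
  - ticket 7 (Race condition): agent_id=3 -> matches Eve
  - ticket 8 (Wrong total): agent_id=3 -> matches Eve
  - ticket 9 (Missing icon): agent_id=5 -> matches Uma
Match against tickets (self):
  - ticket 1 (Null pointer): blocked_by=NULL -> NULL
  - ticket 2 (Timeout error): blocked_by=1 -> Null pointer
  - ticket 3 (Bad redirect): blocked_by=NULL -> NULL
  - ticket 4 (Wrong timezone): blocked_by=1 -> Null pointer
  - ticket 5 (Off by one): blocked_by=4 -> Wrong timezone
  - ticket 6 (Stale cache): blocked_by=4 -> Wrong timezone
  - ticket 7 (Race condition): blocked_by=2 -> Timeout error
  - ticket 8 (Wrong total): blocked_by=5 -> Off by one
  - ticket 9 (Missing icon): blocked_by=NULL -> NULL

SQL:
SELECT a.title, b.name AS agent, c.title AS blocked_by
FROM tickets a
LEFT JOIN agents b ON a.agent_id = b.id
LEFT JOIN tickets c ON a.blocked_by = c.id

Result:
title          | agent | blocked_by    
---------------+-------+---------------
Null pointer   | Uma   | NULL          
Timeout error  | NULL  | Null pointer  
Bad redirect   | NULL  | NULL          
Wrong timezone | Hank  | Null pointer  
Off by one     | Uma   | Wrong timezone
Stale cache    | Uma   | Wrong timezone
Race condition | Eve   | Timeout error 
Wrong total    | Eve   | Off by one    
Missing icon   | Uma   | NULL          


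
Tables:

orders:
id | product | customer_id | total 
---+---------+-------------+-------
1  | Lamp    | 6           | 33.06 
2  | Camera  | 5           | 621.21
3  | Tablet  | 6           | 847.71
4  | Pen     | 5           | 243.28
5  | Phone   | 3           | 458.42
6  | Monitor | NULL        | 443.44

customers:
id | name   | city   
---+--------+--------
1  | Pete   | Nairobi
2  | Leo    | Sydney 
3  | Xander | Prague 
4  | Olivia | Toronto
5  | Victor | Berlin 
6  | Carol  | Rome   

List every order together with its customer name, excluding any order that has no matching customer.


INNER JOIN keeps only orders rows whose customer_id matches an id in customers. Walk through each order:
  - order 1 (Lamp): customer_id=6 -> matches Carol
  - order 2 (Camera): customer_id=5 -> matches Victor
  - order 3 (Tablet): customer_id=6 -> matches Carol
  - order 4 (Pen): customer_id=5 -> matches Victor
  - order 5 (Phone): customer_id=3 -> matches Xander
  - order 6 (Monitor): customer_id=NULL, no match -> dropped
So 1 of 6 rows is dropped.

SQL:
SELECT a.product, b.name AS customer
FROM orders a
INNER JOIN customers b ON a.customer_id = b.id

Result:
product | customer
--------+---------
Lamp    | Carol   
Camera  | Victor  
Tablet  | Carol   
Pen     | Victor  
Phone   | Xander  


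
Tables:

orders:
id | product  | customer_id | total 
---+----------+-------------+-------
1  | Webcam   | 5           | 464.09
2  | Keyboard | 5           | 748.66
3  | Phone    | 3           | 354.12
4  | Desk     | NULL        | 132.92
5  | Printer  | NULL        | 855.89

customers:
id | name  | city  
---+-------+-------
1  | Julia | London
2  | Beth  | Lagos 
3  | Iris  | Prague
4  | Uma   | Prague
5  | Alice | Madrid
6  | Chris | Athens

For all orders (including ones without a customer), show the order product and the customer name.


LEFT JOIN keeps every row from orders (the left table); where customer_id has no match in customers, the customer columns become NULL. Walk through each order:
  - order 1 (Webcam): customer_id=5 -> matches Alice
  - order 2 (Keyboard): customer_id=5 -> matches Alice
  - order 3 (Phone): customer_id=3 -> matches Iris
  - order 4 (Desk): customer_id=NULL, no match -> kept with NULL
  - order 5 (Printer): customer_id=NULL, no match -> kept with NULL
All 5 rows appear; 2 have NULL customer.

SQL:
SELECT a.product, b.name AS customer
FROM orders a
LEFT JOIN customers b ON a.customer_id = b.id

Result:
product  | customer
---------+---------
Webcam   | Alice   
Keyboard | Alice   
Phone    | Iris    
Desk     | NULL    
Printer  | NULL    


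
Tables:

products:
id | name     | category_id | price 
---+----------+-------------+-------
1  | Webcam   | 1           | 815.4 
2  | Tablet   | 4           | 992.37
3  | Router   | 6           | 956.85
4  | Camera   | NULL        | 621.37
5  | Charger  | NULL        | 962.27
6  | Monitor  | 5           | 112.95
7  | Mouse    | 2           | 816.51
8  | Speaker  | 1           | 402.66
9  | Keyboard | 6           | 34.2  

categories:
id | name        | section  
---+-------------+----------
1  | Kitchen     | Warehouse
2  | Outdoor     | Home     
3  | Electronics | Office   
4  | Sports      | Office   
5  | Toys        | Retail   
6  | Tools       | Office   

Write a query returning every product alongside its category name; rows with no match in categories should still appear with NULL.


LEFT JOIN keeps every row from products (the left table); where category_id has no match in categories, the category columns become NULL. Walk through each product:
  - product 1 (Webcam): category_id=1 -> matches Kitchen
  - product 2 (Tablet): category_id=4 -> matches Sports
  - product 3 (Router): category_id=6 -> matches Tools
  - product 4 (Camera): category_id=NULL, no match -> kept with NULL
  - product 5 (Charger): category_id=NULL, no match -> kept with NULL
  - product 6 (Monitor): category_id=5 -> matches Toys
  - product 7 (Mouse): category_id=2 -> matches Outdoor
  - product 8 (Speaker): category_id=1 -> matches Kitchen
  - product 9 (Keyboard): category_id=6 -> matches Tools
All 9 rows appear; 2 have NULL category.

SQL:
SELECT a.name, b.name AS category
FROM products a
LEFT JOIN categories b ON a.category_id = b.id

Result:
name     | category
---------+---------
Webcam   | Kitchen 
Tablet   | Sports  
Router   | Tools   
Camera   | NULL    
Charger  | NULL    
Monitor  | Toys    
Mouse    | Outdoor 
Speaker  | Kitchen 
Keyboard | Tools   


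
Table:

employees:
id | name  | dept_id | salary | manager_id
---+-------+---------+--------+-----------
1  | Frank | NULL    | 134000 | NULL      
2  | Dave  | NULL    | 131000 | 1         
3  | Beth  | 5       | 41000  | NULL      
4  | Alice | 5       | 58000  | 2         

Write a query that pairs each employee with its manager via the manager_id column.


This is a self-join: employees is joined to a second copy of itself, matching each row's manager_id to another row's id. Use LEFT JOIN so rows with manager_id=NULL are kept.
  - employee 1 (Frank): manager_id=NULL -> NULL
  - employee 2 (Dave): manager_id=1 -> Frank
  - employee 3 (Beth): manager_id=NULL -> NULL
  - employee 4 (Alice): manager_id=2 -> Dave

SQL:
SELECT a.name AS item, b.name AS manager
FROM employees a
LEFT JOIN employees b ON a.manager_id = b.id

Result:
item  | manager
------+--------
Frank | NULL   
Dave  | Frank  
Beth  | NULL   
Alice | Dave   


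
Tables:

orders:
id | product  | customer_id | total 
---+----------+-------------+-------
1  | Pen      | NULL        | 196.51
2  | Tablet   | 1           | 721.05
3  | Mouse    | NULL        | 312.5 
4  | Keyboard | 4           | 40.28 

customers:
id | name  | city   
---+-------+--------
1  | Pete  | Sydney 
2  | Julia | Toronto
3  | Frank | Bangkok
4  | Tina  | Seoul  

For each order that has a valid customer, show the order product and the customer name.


INNER JOIN keeps only orders rows whose customer_id matches an id in customers. Walk through each order:
  - order 1 (Pen): customer_id=NULL, no match -> dropped
  - order 2 (Tablet): customer_id=1 -> matches Pete
  - order 3 (Mouse): customer_id=NULL, no match -> dropped
  - order 4 (Keyboard): customer_id=4 -> matches Tina
So 2 of 4 rows are dropped.

SQL:
SELECT a.product, b.name AS customer
FROM orders a
INNER JOIN customers b ON a.customer_id = b.id

Result:
product  | customer
---------+---------
Tablet   | Pete    
Keyboard | Tina    


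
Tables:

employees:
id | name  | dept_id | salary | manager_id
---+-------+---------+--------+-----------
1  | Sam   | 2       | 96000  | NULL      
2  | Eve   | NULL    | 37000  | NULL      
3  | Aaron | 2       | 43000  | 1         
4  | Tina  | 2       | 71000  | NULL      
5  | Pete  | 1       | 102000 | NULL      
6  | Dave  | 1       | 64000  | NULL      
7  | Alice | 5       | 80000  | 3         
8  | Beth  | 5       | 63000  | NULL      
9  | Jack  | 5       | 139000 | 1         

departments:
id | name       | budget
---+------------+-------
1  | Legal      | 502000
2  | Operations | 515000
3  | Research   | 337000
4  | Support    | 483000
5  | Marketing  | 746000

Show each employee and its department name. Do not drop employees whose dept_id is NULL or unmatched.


LEFT JOIN keeps every row from employees (the left table); where dept_id has no match in departments, the department columns become NULL. Walk through each employee:
  - employee 1 (Sam): dept_id=2 -> matches Operations
  - employee 2 (Eve): dept_id=NULL, no match -> kept with NULL
  - employee 3 (Aaron): dept_id=2 -> matches Operations
  - employee 4 (Tina): dept_id=2 -> matches Operations
  - employee 5 (Pete): dept_id=1 -> matches Legal
  - employee 6 (Dave): dept_id=1 -> matches Legal
  - employee 7 (Alice): dept_id=5 -> matches Marketing
  - employee 8 (Beth): dept_id=5 -> matches Marketing
  - employee 9 (Jack): dept_id=5 -> matches Marketing
All 9 rows appear; 1 has NULL department.

SQL:
SELECT a.name, b.name AS department
FROM employees a
LEFT JOIN departments b ON a.dept_id = b.id

Result:
name  | department
------+-----------
Sam   | Operations
Eve   | NULL      
Aaron | Operations
Tina  | Operations
Pete  | Legal     
Dave  | Legal     
Alice | Marketing 
Beth  | Marketing 
Jack  | Marketing 


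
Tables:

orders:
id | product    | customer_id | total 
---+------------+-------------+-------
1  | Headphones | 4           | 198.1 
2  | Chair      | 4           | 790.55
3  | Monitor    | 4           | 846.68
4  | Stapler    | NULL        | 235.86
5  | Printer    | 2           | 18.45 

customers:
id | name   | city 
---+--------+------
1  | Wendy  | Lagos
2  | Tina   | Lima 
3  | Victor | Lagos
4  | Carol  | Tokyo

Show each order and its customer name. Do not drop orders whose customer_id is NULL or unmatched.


LEFT JOIN keeps every row from orders (the left table); where customer_id has no match in customers, the customer columns become NULL. Walk through each order:
  - order 1 (Headphones): customer_id=4 -> matches Carol
  - order 2 (Chair): customer_id=4 -> matches Carol
  - order 3 (Monitor): customer_id=4 -> matches Carol
  - order 4 (Stapler): customer_id=NULL, no match -> kept with NULL
  - order 5 (Printer): customer_id=2 -> matches Tina
All 5 rows appear; 1 has NULL customer.

SQL:
SELECT a.product, b.name AS customer
FROM orders a
LEFT JOIN customers b ON a.customer_id = b.id

Result:
product    | customer
-----------+---------
Headphones | Carol   
Chair      | Carol   
Monitor    | Carol   
Stapler    | NULL    
Printer    | Tina    


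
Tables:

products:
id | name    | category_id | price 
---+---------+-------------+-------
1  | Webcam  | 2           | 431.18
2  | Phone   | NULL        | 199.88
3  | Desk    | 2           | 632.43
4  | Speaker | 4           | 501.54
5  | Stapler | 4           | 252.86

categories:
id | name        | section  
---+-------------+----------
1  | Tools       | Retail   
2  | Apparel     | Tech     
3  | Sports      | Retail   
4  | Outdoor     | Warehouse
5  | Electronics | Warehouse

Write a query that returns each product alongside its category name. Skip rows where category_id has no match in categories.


INNER JOIN keeps only products rows whose category_id matches an id in categories. Walk through each product:
  - product 1 (Webcam): category_id=2 -> matches Apparel
  - product 2 (Phone): category_id=NULL, no match -> dropped
  - product 3 (Desk): category_id=2 -> matches Apparel
  - product 4 (Speaker): category_id=4 -> matches Outdoor
  - product 5 (Stapler): category_id=4 -> matches Outdoor
So 1 of 5 rows is dropped.

SQL:
SELECT a.name, b.name AS category
FROM products a
INNER JOIN categories b ON a.category_id = b.id

Result:
name    | category
--------+---------
Webcam  | Apparel 
Desk    | Apparel 
Speaker | Outdoor 
Stapler | Outdoor 
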